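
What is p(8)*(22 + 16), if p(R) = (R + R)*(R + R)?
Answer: 9728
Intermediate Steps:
p(R) = 4*R² (p(R) = (2*R)*(2*R) = 4*R²)
p(8)*(22 + 16) = (4*8²)*(22 + 16) = (4*64)*38 = 256*38 = 9728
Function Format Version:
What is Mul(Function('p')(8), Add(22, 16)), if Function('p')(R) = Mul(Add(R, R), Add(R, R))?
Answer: 9728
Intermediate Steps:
Function('p')(R) = Mul(4, Pow(R, 2)) (Function('p')(R) = Mul(Mul(2, R), Mul(2, R)) = Mul(4, Pow(R, 2)))
Mul(Function('p')(8), Add(22, 16)) = Mul(Mul(4, Pow(8, 2)), Add(22, 16)) = Mul(Mul(4, 64), 38) = Mul(256, 38) = 9728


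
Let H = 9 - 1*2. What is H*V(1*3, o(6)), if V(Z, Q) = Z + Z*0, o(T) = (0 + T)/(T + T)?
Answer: 21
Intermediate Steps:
o(T) = 1/2 (o(T) = T/((2*T)) = T*(1/(2*T)) = 1/2)
H = 7 (H = 9 - 2 = 7)
V(Z, Q) = Z (V(Z, Q) = Z + 0 = Z)
H*V(1*3, o(6)) = 7*(1*3) = 7*3 = 21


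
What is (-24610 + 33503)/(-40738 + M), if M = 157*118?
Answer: -8893/22212 ≈ -0.40037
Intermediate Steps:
M = 18526
(-24610 + 33503)/(-40738 + M) = (-24610 + 33503)/(-40738 + 18526) = 8893/(-22212) = 8893*(-1/22212) = -8893/22212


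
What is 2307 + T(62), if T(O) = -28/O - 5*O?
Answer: 61893/31 ≈ 1996.5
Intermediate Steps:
2307 + T(62) = 2307 + (-28/62 - 5*62) = 2307 + (-28*1/62 - 310) = 2307 + (-14/31 - 310) = 2307 - 9624/31 = 61893/31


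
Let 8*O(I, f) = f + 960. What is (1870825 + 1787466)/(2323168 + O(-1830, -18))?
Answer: 14633164/9293143 ≈ 1.5746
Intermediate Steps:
O(I, f) = 120 + f/8 (O(I, f) = (f + 960)/8 = (960 + f)/8 = 120 + f/8)
(1870825 + 1787466)/(2323168 + O(-1830, -18)) = (1870825 + 1787466)/(2323168 + (120 + (⅛)*(-18))) = 3658291/(2323168 + (120 - 9/4)) = 3658291/(2323168 + 471/4) = 3658291/(9293143/4) = 3658291*(4/9293143) = 14633164/9293143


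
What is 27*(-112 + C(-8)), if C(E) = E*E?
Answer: -1296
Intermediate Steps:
C(E) = E**2
27*(-112 + C(-8)) = 27*(-112 + (-8)**2) = 27*(-112 + 64) = 27*(-48) = -1296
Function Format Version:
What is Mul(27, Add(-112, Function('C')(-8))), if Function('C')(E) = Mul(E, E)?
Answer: -1296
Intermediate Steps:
Function('C')(E) = Pow(E, 2)
Mul(27, Add(-112, Function('C')(-8))) = Mul(27, Add(-112, Pow(-8, 2))) = Mul(27, Add(-112, 64)) = Mul(27, -48) = -1296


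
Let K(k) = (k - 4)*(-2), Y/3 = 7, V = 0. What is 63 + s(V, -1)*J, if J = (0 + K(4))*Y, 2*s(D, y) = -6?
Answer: 63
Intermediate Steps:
Y = 21 (Y = 3*7 = 21)
s(D, y) = -3 (s(D, y) = (1/2)*(-6) = -3)
K(k) = 8 - 2*k (K(k) = (-4 + k)*(-2) = 8 - 2*k)
J = 0 (J = (0 + (8 - 2*4))*21 = (0 + (8 - 8))*21 = (0 + 0)*21 = 0*21 = 0)
63 + s(V, -1)*J = 63 - 3*0 = 63 + 0 = 63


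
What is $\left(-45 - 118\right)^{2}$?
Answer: $26569$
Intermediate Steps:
$\left(-45 - 118\right)^{2} = \left(-163\right)^{2} = 26569$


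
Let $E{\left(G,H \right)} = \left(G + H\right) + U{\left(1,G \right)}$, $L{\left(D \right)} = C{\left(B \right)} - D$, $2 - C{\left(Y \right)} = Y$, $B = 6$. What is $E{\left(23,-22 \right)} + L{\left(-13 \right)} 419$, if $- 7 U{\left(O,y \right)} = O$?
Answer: $\frac{26403}{7} \approx 3771.9$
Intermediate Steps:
$U{\left(O,y \right)} = - \frac{O}{7}$
$C{\left(Y \right)} = 2 - Y$
$L{\left(D \right)} = -4 - D$ ($L{\left(D \right)} = \left(2 - 6\right) - D = -4 - D$)
$E{\left(G,H \right)} = - \frac{1}{7} + G + H$ ($E{\left(G,H \right)} = \left(G + H\right) - \frac{1}{7} = - \frac{1}{7} + G + H$)
$E{\left(23,-22 \right)} + L{\left(-13 \right)} 419 = \left(- \frac{1}{7} + 23 - 22\right) + \left(-4 - -13\right) 419 = \frac{6}{7} + \left(-4 + 13\right) 419 = \frac{6}{7} + 9 \cdot 419 = \frac{6}{7} + 3771 = \frac{26403}{7}$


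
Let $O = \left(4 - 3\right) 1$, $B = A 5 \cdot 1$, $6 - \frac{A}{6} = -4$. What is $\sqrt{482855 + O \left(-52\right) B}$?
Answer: $\sqrt{467255} \approx 683.56$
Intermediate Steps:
$A = 60$ ($A = 36 - -24 = 36 + 24 = 60$)
$B = 300$ ($B = 60 \cdot 5 \cdot 1 = 300 \cdot 1 = 300$)
$O = 1$ ($O = 1 \cdot 1 = 1$)
$\sqrt{482855 + O \left(-52\right) B} = \sqrt{482855 + 1 \left(-52\right) 300} = \sqrt{482855 - 15600} = \sqrt{467255}$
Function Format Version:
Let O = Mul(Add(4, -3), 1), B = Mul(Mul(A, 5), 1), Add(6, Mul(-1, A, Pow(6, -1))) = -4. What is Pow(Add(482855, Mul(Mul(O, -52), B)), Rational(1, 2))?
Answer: Pow(467255, Rational(1, 2)) ≈ 683.56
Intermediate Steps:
A = 60 (A = Add(36, Mul(-6, -4)) = Add(36, 24) = 60)
B = 300 (B = Mul(Mul(60, 5), 1) = Mul(300, 1) = 300)
O = 1 (O = Mul(1, 1) = 1)
Pow(Add(482855, Mul(Mul(O, -52), B)), Rational(1, 2)) = Pow(Add(482855, Mul(Mul(1, -52), 300)), Rational(1, 2)) = Pow(Add(482855, Mul(-52, 300)), Rational(1, 2)) = Pow(Add(482855, -15600), Rational(1, 2)) = Pow(467255, Rational(1, 2))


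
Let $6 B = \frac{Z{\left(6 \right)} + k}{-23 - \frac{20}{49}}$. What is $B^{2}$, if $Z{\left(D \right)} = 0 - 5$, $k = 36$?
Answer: $\frac{2401}{49284} \approx 0.048718$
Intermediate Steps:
$Z{\left(D \right)} = -5$ ($Z{\left(D \right)} = 0 - 5 = -5$)
$B = - \frac{49}{222}$ ($B = \frac{\left(-5 + 36\right) \frac{1}{-23 - \frac{20}{49}}}{6} = \frac{31 \frac{1}{-23 - \frac{20}{49}}}{6} = \frac{31 \frac{1}{- \frac{1147}{49}}}{6} = \frac{31 \left(- \frac{49}{1147}\right)}{6} = \frac{1}{6} \left(- \frac{49}{37}\right) = - \frac{49}{222} \approx -0.22072$)
$B^{2} = \left(- \frac{49}{222}\right)^{2} = \frac{2401}{49284}$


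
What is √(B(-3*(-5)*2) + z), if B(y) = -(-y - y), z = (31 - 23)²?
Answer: 2*√31 ≈ 11.136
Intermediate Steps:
z = 64 (z = 8² = 64)
B(y) = 2*y (B(y) = -(-2)*y = 2*y)
√(B(-3*(-5)*2) + z) = √(2*(-3*(-5)*2) + 64) = √(2*(15*2) + 64) = √(2*30 + 64) = √(60 + 64) = √124 = 2*√31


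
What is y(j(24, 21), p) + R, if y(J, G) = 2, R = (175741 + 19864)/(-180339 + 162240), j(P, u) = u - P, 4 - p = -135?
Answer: -159407/18099 ≈ -8.8075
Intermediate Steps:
p = 139 (p = 4 - 1*(-135) = 4 + 135 = 139)
R = -195605/18099 (R = 195605/(-18099) = 195605*(-1/18099) = -195605/18099 ≈ -10.807)
y(j(24, 21), p) + R = 2 - 195605/18099 = -159407/18099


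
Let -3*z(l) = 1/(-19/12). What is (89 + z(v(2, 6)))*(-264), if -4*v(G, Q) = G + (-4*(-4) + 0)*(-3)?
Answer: -447480/19 ≈ -23552.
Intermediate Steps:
v(G, Q) = 12 - G/4 (v(G, Q) = -(G + (-4*(-4) + 0)*(-3))/4 = -(G + (16 + 0)*(-3))/4 = -(G + 16*(-3))/4 = -(G - 48)/4 = -(-48 + G)/4 = 12 - G/4)
z(l) = 4/19 (z(l) = -1/(3*((-19/12))) = -1/(3*((-19*1/12))) = -1/(3*(-19/12)) = -⅓*(-12/19) = 4/19)
(89 + z(v(2, 6)))*(-264) = (89 + 4/19)*(-264) = (1695/19)*(-264) = -447480/19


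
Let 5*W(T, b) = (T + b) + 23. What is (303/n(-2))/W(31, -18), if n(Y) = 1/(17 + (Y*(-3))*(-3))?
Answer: -505/12 ≈ -42.083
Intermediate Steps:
W(T, b) = 23/5 + T/5 + b/5 (W(T, b) = ((T + b) + 23)/5 = (23 + T + b)/5 = 23/5 + T/5 + b/5)
n(Y) = 1/(17 + 9*Y) (n(Y) = 1/(17 - 3*Y*(-3)) = 1/(17 + 9*Y))
(303/n(-2))/W(31, -18) = (303/(1/(17 + 9*(-2))))/(23/5 + (⅕)*31 + (⅕)*(-18)) = (303/(1/(17 - 18)))/(23/5 + 31/5 - 18/5) = (303/(1/(-1)))/(36/5) = (303/(-1))*(5/36) = (303*(-1))*(5/36) = -303*5/36 = -505/12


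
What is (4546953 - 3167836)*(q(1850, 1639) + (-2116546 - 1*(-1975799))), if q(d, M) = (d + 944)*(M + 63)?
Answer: 6364129851997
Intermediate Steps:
q(d, M) = (63 + M)*(944 + d) (q(d, M) = (944 + d)*(63 + M) = (63 + M)*(944 + d))
(4546953 - 3167836)*(q(1850, 1639) + (-2116546 - 1*(-1975799))) = (4546953 - 3167836)*((59472 + 63*1850 + 944*1639 + 1639*1850) + (-2116546 - 1*(-1975799))) = 1379117*((59472 + 116550 + 1547216 + 3032150) + (-2116546 + 1975799)) = 1379117*(4755388 - 140747) = 1379117*4614641 = 6364129851997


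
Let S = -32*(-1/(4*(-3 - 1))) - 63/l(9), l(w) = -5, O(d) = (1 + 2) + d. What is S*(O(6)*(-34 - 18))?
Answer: -24804/5 ≈ -4960.8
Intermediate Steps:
O(d) = 3 + d
S = 53/5 (S = -32*(-1/(4*(-3 - 1))) - 63/(-5) = -32/((-4*(-4))) - 63*(-1/5) = -32/16 + 63/5 = -32*1/16 + 63/5 = -2 + 63/5 = 53/5 ≈ 10.600)
S*(O(6)*(-34 - 18)) = 53*((3 + 6)*(-34 - 18))/5 = 53*(9*(-52))/5 = (53/5)*(-468) = -24804/5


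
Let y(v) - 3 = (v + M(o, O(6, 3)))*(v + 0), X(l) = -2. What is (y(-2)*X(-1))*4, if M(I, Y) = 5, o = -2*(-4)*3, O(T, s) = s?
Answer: 24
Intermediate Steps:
o = 24 (o = 8*3 = 24)
y(v) = 3 + v*(5 + v) (y(v) = 3 + (v + 5)*(v + 0) = 3 + (5 + v)*v = 3 + v*(5 + v))
(y(-2)*X(-1))*4 = ((3 + (-2)² + 5*(-2))*(-2))*4 = ((3 + 4 - 10)*(-2))*4 = -3*(-2)*4 = 6*4 = 24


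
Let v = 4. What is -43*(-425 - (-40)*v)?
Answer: 11395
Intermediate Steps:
-43*(-425 - (-40)*v) = -43*(-425 - (-40)*4) = -43*(-425 - 1*(-160)) = -43*(-425 + 160) = -43*(-265) = 11395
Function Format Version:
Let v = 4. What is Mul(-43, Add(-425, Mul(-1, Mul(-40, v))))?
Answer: 11395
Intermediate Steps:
Mul(-43, Add(-425, Mul(-1, Mul(-40, v)))) = Mul(-43, Add(-425, Mul(-1, Mul(-40, 4)))) = Mul(-43, Add(-425, Mul(-1, -160))) = Mul(-43, Add(-425, 160)) = Mul(-43, -265) = 11395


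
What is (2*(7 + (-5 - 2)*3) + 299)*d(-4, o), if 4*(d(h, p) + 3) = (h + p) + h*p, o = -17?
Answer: 9485/4 ≈ 2371.3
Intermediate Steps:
d(h, p) = -3 + h/4 + p/4 + h*p/4 (d(h, p) = -3 + ((h + p) + h*p)/4 = -3 + (h + p + h*p)/4 = -3 + (h/4 + p/4 + h*p/4) = -3 + h/4 + p/4 + h*p/4)
(2*(7 + (-5 - 2)*3) + 299)*d(-4, o) = (2*(7 + (-5 - 2)*3) + 299)*(-3 + (¼)*(-4) + (¼)*(-17) + (¼)*(-4)*(-17)) = (2*(7 - 7*3) + 299)*(-3 - 1 - 17/4 + 17) = (2*(7 - 21) + 299)*(35/4) = (2*(-14) + 299)*(35/4) = (-28 + 299)*(35/4) = 271*(35/4) = 9485/4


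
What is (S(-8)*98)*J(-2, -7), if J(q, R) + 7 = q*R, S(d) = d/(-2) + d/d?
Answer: 3430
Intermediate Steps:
S(d) = 1 - d/2 (S(d) = d*(-½) + 1 = -d/2 + 1 = 1 - d/2)
J(q, R) = -7 + R*q (J(q, R) = -7 + q*R = -7 + R*q)
(S(-8)*98)*J(-2, -7) = ((1 - ½*(-8))*98)*(-7 - 7*(-2)) = ((1 + 4)*98)*(-7 + 14) = (5*98)*7 = 490*7 = 3430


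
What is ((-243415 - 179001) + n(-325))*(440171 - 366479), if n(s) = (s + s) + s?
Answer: -31200529572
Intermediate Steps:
n(s) = 3*s (n(s) = 2*s + s = 3*s)
((-243415 - 179001) + n(-325))*(440171 - 366479) = ((-243415 - 179001) + 3*(-325))*(440171 - 366479) = (-422416 - 975)*73692 = -423391*73692 = -31200529572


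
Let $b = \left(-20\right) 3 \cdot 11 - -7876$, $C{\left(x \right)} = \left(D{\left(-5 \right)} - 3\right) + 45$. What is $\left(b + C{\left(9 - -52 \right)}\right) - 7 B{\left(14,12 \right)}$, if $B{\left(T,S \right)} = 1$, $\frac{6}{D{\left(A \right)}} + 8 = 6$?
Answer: $7248$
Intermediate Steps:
$D{\left(A \right)} = -3$ ($D{\left(A \right)} = \frac{6}{-8 + 6} = \frac{6}{-2} = 6 \left(- \frac{1}{2}\right) = -3$)
$C{\left(x \right)} = 39$ ($C{\left(x \right)} = \left(-3 - 3\right) + 45 = -6 + 45 = 39$)
$b = 7216$ ($b = \left(-60\right) 11 + 7876 = -660 + 7876 = 7216$)
$\left(b + C{\left(9 - -52 \right)}\right) - 7 B{\left(14,12 \right)} = \left(7216 + 39\right) - 7 = 7255 - 7 = 7248$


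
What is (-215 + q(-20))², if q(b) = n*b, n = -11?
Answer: 25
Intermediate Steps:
q(b) = -11*b
(-215 + q(-20))² = (-215 - 11*(-20))² = (-215 + 220)² = 5² = 25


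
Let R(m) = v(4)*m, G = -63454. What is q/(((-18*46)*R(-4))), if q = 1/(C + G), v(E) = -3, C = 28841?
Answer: 1/343914768 ≈ 2.9077e-9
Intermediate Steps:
R(m) = -3*m
q = -1/34613 (q = 1/(28841 - 63454) = 1/(-34613) = -1/34613 ≈ -2.8891e-5)
q/(((-18*46)*R(-4))) = -1/(34613*((-18*46)*(-3*(-4)))) = -1/(34613*((-828*12))) = -1/34613/(-9936) = -1/34613*(-1/9936) = 1/343914768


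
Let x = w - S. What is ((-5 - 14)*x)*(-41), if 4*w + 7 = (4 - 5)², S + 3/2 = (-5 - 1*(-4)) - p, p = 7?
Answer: 6232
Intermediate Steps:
S = -19/2 (S = -3/2 + ((-5 - 1*(-4)) - 1*7) = -3/2 + ((-5 + 4) - 7) = -3/2 + (-1 - 7) = -3/2 - 8 = -19/2 ≈ -9.5000)
w = -3/2 (w = -7/4 + (4 - 5)²/4 = -7/4 + (¼)*(-1)² = -7/4 + (¼)*1 = -7/4 + ¼ = -3/2 ≈ -1.5000)
x = 8 (x = -3/2 - 1*(-19/2) = -3/2 + 19/2 = 8)
((-5 - 14)*x)*(-41) = ((-5 - 14)*8)*(-41) = -19*8*(-41) = -152*(-41) = 6232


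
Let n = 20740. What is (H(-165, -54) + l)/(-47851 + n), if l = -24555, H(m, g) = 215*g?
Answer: 12055/9037 ≈ 1.3340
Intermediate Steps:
(H(-165, -54) + l)/(-47851 + n) = (215*(-54) - 24555)/(-47851 + 20740) = (-11610 - 24555)/(-27111) = -36165*(-1/27111) = 12055/9037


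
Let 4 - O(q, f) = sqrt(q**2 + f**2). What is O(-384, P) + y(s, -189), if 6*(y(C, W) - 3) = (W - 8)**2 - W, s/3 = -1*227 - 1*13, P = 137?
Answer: 19520/3 - 5*sqrt(6649) ≈ 6099.0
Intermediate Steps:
O(q, f) = 4 - sqrt(f**2 + q**2) (O(q, f) = 4 - sqrt(q**2 + f**2) = 4 - sqrt(f**2 + q**2))
s = -720 (s = 3*(-1*227 - 1*13) = 3*(-227 - 13) = 3*(-240) = -720)
y(C, W) = 3 - W/6 + (-8 + W)**2/6 (y(C, W) = 3 + ((W - 8)**2 - W)/6 = 3 + ((-8 + W)**2 - W)/6 = 3 + (-W/6 + (-8 + W)**2/6) = 3 - W/6 + (-8 + W)**2/6)
O(-384, P) + y(s, -189) = (4 - sqrt(137**2 + (-384)**2)) + (3 - 1/6*(-189) + (-8 - 189)**2/6) = (4 - sqrt(18769 + 147456)) + (3 + 63/2 + (1/6)*(-197)**2) = (4 - sqrt(166225)) + (3 + 63/2 + (1/6)*38809) = (4 - 5*sqrt(6649)) + (3 + 63/2 + 38809/6) = (4 - 5*sqrt(6649)) + 19508/3 = 19520/3 - 5*sqrt(6649)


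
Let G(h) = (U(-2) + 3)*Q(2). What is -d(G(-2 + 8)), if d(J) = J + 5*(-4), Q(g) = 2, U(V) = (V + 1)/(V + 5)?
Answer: 44/3 ≈ 14.667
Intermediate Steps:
U(V) = (1 + V)/(5 + V)
G(h) = 16/3 (G(h) = ((1 - 2)/(5 - 2) + 3)*2 = (-1/3 + 3)*2 = (8/3)*2 = 16/3)
d(J) = -20 + J (d(J) = J - 20 = -20 + J)
-d(G(-2 + 8)) = -(-20 + 16/3) = -1*(-44/3) = 44/3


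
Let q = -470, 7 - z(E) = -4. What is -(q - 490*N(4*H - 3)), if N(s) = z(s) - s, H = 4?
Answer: -510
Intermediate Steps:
z(E) = 11 (z(E) = 7 - 1*(-4) = 7 + 4 = 11)
N(s) = 11 - s
-(q - 490*N(4*H - 3)) = -(-470 - 490*(11 - (4*4 - 3))) = -(-470 - 490*(11 - (16 - 3))) = -(-470 - 490*(11 - 1*13)) = -(-470 - 490*(11 - 13)) = -(-470 - 490*(-2)) = -(-470 + 980) = -1*510 = -510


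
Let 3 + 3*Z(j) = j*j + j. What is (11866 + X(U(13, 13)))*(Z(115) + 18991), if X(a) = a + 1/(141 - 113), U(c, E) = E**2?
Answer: 3948855685/14 ≈ 2.8206e+8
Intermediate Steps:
Z(j) = -1 + j/3 + j**2/3 (Z(j) = -1 + (j*j + j)/3 = -1 + (j**2 + j)/3 = -1 + (j + j**2)/3 = -1 + (j/3 + j**2/3) = -1 + j/3 + j**2/3)
X(a) = 1/28 + a (X(a) = a + 1/28 = 1/28 + a)
(11866 + X(U(13, 13)))*(Z(115) + 18991) = (11866 + (1/28 + 13**2))*((-1 + (1/3)*115 + (1/3)*115**2) + 18991) = (11866 + (1/28 + 169))*((-1 + 115/3 + (1/3)*13225) + 18991) = (11866 + 4733/28)*((-1 + 115/3 + 13225/3) + 18991) = 336981*(13337/3 + 18991)/28 = (336981/28)*(70310/3) = 3948855685/14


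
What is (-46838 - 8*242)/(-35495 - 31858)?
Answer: 1478/2041 ≈ 0.72415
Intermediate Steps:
(-46838 - 8*242)/(-35495 - 31858) = (-46838 - 1936)/(-67353) = -48774*(-1/67353) = 1478/2041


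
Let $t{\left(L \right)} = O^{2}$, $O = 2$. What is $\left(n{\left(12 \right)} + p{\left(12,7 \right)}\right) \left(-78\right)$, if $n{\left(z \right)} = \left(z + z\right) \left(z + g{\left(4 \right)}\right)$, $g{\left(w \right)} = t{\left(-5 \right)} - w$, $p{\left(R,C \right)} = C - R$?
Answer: $-22074$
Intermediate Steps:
$t{\left(L \right)} = 4$ ($t{\left(L \right)} = 2^{2} = 4$)
$g{\left(w \right)} = 4 - w$
$n{\left(z \right)} = 2 z^{2}$ ($n{\left(z \right)} = \left(z + z\right) \left(z + \left(4 - 4\right)\right) = 2 z \left(z + \left(4 - 4\right)\right) = 2 z \left(z + 0\right) = 2 z z = 2 z^{2}$)
$\left(n{\left(12 \right)} + p{\left(12,7 \right)}\right) \left(-78\right) = \left(2 \cdot 12^{2} + \left(7 - 12\right)\right) \left(-78\right) = \left(2 \cdot 144 + \left(7 - 12\right)\right) \left(-78\right) = \left(288 - 5\right) \left(-78\right) = 283 \left(-78\right) = -22074$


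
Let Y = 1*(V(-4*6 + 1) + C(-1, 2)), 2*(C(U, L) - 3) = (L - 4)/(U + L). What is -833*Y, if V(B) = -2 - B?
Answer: -19159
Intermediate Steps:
C(U, L) = 3 + (-4 + L)/(2*(L + U)) (C(U, L) = 3 + ((L - 4)/(U + L))/2 = 3 + ((-4 + L)/(L + U))/2 = 3 + (-4 + L)/(2*(L + U)))
Y = 23 (Y = 1*((-2 - (-4*6 + 1)) + (-2 + 3*(-1) + (7/2)*2)/(2 - 1)) = 1*((-2 - (-24 + 1)) + (-2 - 3 + 7)/1) = 1*((-2 - 1*(-23)) + 1*2) = 1*((-2 + 23) + 2) = 1*(21 + 2) = 1*23 = 23)
-833*Y = -833*23 = -19159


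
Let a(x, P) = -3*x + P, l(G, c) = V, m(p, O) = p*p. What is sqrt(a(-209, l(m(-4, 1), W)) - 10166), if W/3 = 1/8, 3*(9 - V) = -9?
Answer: I*sqrt(9527) ≈ 97.606*I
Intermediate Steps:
m(p, O) = p**2
V = 12 (V = 9 - 1/3*(-9) = 9 + 3 = 12)
W = 3/8 (W = 3*(1/8) = 3/8 ≈ 0.37500)
l(G, c) = 12
a(x, P) = P - 3*x
sqrt(a(-209, l(m(-4, 1), W)) - 10166) = sqrt((12 - 3*(-209)) - 10166) = sqrt((12 + 627) - 10166) = sqrt(639 - 10166) = sqrt(-9527) = I*sqrt(9527)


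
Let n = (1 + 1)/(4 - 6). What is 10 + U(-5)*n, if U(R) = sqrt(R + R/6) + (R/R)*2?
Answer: 8 - I*sqrt(210)/6 ≈ 8.0 - 2.4152*I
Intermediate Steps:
n = -1 (n = 2/(-2) = 2*(-1/2) = -1)
U(R) = 2 + sqrt(42)*sqrt(R)/6 (U(R) = sqrt(R + R*(1/6)) + 1*2 = sqrt(R + R/6) + 2 = sqrt(7*R/6) + 2 = sqrt(42)*sqrt(R)/6 + 2 = 2 + sqrt(42)*sqrt(R)/6)
10 + U(-5)*n = 10 + (2 + sqrt(42)*sqrt(-5)/6)*(-1) = 10 + (2 + sqrt(42)*(I*sqrt(5))/6)*(-1) = 10 + (2 + I*sqrt(210)/6)*(-1) = 10 + (-2 - I*sqrt(210)/6) = 8 - I*sqrt(210)/6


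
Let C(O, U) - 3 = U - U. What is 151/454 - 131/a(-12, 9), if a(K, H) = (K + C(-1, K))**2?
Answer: -47243/36774 ≈ -1.2847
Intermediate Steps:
C(O, U) = 3 (C(O, U) = 3 + (U - U) = 3 + 0 = 3)
a(K, H) = (3 + K)**2 (a(K, H) = (K + 3)**2 = (3 + K)**2)
151/454 - 131/a(-12, 9) = 151/454 - 131/(3 - 12)**2 = 151*(1/454) - 131/((-9)**2) = 151/454 - 131/81 = -47243/36774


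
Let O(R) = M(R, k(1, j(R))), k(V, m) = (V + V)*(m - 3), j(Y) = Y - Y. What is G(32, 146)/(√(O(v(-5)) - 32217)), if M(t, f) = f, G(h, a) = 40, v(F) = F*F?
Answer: -40*I*√32223/32223 ≈ -0.22283*I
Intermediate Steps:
v(F) = F²
j(Y) = 0
k(V, m) = 2*V*(-3 + m) (k(V, m) = (2*V)*(-3 + m) = 2*V*(-3 + m))
O(R) = -6 (O(R) = 2*1*(-3 + 0) = 2*1*(-3) = -6)
G(32, 146)/(√(O(v(-5)) - 32217)) = 40/(√(-6 - 32217)) = 40/(√(-32223)) = 40/((I*√32223)) = 40*(-I*√32223/32223) = -40*I*√32223/32223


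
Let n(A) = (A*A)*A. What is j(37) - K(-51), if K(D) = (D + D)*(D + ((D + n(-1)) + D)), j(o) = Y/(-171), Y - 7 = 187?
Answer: -2686262/171 ≈ -15709.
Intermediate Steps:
Y = 194 (Y = 7 + 187 = 194)
n(A) = A³ (n(A) = A²*A = A³)
j(o) = -194/171 (j(o) = 194/(-171) = 194*(-1/171) = -194/171)
K(D) = 2*D*(-1 + 3*D) (K(D) = (D + D)*(D + ((D + (-1)³) + D)) = (2*D)*(D + ((D - 1) + D)) = (2*D)*(D + ((-1 + D) + D)) = (2*D)*(D + (-1 + 2*D)) = (2*D)*(-1 + 3*D) = 2*D*(-1 + 3*D))
j(37) - K(-51) = -194/171 - 2*(-51)*(-1 + 3*(-51)) = -194/171 - 2*(-51)*(-1 - 153) = -194/171 - 2*(-51)*(-154) = -194/171 - 1*15708 = -194/171 - 15708 = -2686262/171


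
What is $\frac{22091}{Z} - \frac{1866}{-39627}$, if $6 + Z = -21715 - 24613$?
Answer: $- \frac{262980271}{612025806} \approx -0.42969$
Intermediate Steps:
$Z = -46334$ ($Z = -6 - 46328 = -46334$)
$\frac{22091}{Z} - \frac{1866}{-39627} = \frac{22091}{-46334} - \frac{1866}{-39627} = 22091 \left(- \frac{1}{46334}\right) - - \frac{622}{13209} = - \frac{22091}{46334} + \frac{622}{13209} = - \frac{262980271}{612025806}$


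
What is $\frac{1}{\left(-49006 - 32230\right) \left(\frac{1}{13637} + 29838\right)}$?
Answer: $- \frac{13637}{33054993957452} \approx -4.1255 \cdot 10^{-10}$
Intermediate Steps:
$\frac{1}{\left(-49006 - 32230\right) \left(\frac{1}{13637} + 29838\right)} = \frac{1}{\left(-81236\right) \left(\frac{1}{13637} + 29838\right)} = \frac{1}{\left(-81236\right) \frac{406900807}{13637}} = \frac{1}{- \frac{33054993957452}{13637}} = - \frac{13637}{33054993957452}$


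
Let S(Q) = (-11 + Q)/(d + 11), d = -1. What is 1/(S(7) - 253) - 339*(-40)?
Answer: 17180515/1267 ≈ 13560.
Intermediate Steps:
S(Q) = -11/10 + Q/10 (S(Q) = (-11 + Q)/(-1 + 11) = (-11 + Q)/10 = (-11 + Q)*(⅒) = -11/10 + Q/10)
1/(S(7) - 253) - 339*(-40) = 1/((-11/10 + (⅒)*7) - 253) - 339*(-40) = 1/((-11/10 + 7/10) - 253) + 13560 = 1/(-⅖ - 253) + 13560 = 1/(-1267/5) + 13560 = -5/1267 + 13560 = 17180515/1267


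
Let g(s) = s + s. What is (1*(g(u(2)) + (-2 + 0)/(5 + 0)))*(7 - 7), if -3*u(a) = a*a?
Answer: 0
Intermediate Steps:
u(a) = -a²/3 (u(a) = -a*a/3 = -a²/3)
g(s) = 2*s
(1*(g(u(2)) + (-2 + 0)/(5 + 0)))*(7 - 7) = (1*(2*(-⅓*2²) + (-2 + 0)/(5 + 0)))*(7 - 7) = (1*(2*(-⅓*4) - 2/5))*0 = (1*(2*(-4/3) - 2*⅕))*0 = (1*(-8/3 - ⅖))*0 = (1*(-46/15))*0 = -46/15*0 = 0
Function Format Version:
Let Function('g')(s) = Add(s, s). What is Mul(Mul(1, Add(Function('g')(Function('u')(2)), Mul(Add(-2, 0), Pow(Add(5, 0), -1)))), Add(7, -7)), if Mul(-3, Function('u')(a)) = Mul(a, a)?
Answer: 0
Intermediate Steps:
Function('u')(a) = Mul(Rational(-1, 3), Pow(a, 2)) (Function('u')(a) = Mul(Rational(-1, 3), Mul(a, a)) = Mul(Rational(-1, 3), Pow(a, 2)))
Function('g')(s) = Mul(2, s)
Mul(Mul(1, Add(Function('g')(Function('u')(2)), Mul(Add(-2, 0), Pow(Add(5, 0), -1)))), Add(7, -7)) = Mul(Mul(1, Add(Mul(2, Mul(Rational(-1, 3), Pow(2, 2))), Mul(Add(-2, 0), Pow(Add(5, 0), -1)))), Add(7, -7)) = Mul(Mul(1, Add(Mul(2, Mul(Rational(-1, 3), 4)), Mul(-2, Pow(5, -1)))), 0) = Mul(Mul(1, Add(Mul(2, Rational(-4, 3)), Mul(-2, Rational(1, 5)))), 0) = Mul(Mul(1, Add(Rational(-8, 3), Rational(-2, 5))), 0) = Mul(Mul(1, Rational(-46, 15)), 0) = Mul(Rational(-46, 15), 0) = 0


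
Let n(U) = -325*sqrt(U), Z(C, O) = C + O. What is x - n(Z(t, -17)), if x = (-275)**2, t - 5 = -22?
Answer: 75625 + 325*I*sqrt(34) ≈ 75625.0 + 1895.1*I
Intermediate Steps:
t = -17 (t = 5 - 22 = -17)
x = 75625
x - n(Z(t, -17)) = 75625 - (-325)*sqrt(-17 - 17) = 75625 - (-325)*sqrt(-34) = 75625 - (-325)*I*sqrt(34) = 75625 + 325*I*sqrt(34)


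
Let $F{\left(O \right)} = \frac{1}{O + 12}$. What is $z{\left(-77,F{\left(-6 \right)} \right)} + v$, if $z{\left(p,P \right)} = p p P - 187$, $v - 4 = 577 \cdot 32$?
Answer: $\frac{115615}{6} \approx 19269.0$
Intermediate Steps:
$F{\left(O \right)} = \frac{1}{12 + O}$
$v = 18468$ ($v = 4 + 577 \cdot 32 = 4 + 18464 = 18468$)
$z{\left(p,P \right)} = -187 + P p^{2}$ ($z{\left(p,P \right)} = p^{2} P - 187 = P p^{2} - 187 = -187 + P p^{2}$)
$z{\left(-77,F{\left(-6 \right)} \right)} + v = \left(-187 + \frac{\left(-77\right)^{2}}{12 - 6}\right) + 18468 = \left(-187 + \frac{1}{6} \cdot 5929\right) + 18468 = \left(-187 + \frac{5929}{6}\right) + 18468 = \frac{4807}{6} + 18468 = \frac{115615}{6}$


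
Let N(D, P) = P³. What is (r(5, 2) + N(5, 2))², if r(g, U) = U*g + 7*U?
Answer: 1024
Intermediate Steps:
r(g, U) = 7*U + U*g
(r(5, 2) + N(5, 2))² = (2*(7 + 5) + 2³)² = (2*12 + 8)² = (24 + 8)² = 32² = 1024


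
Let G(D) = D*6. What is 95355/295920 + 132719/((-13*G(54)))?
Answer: -71986243/2308176 ≈ -31.188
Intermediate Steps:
G(D) = 6*D
95355/295920 + 132719/((-13*G(54))) = 95355/295920 + 132719/((-78*54)) = 95355*(1/295920) + 132719/((-13*324)) = 2119/6576 + 132719/(-4212) = 2119/6576 + 132719*(-1/4212) = 2119/6576 - 132719/4212 = -71986243/2308176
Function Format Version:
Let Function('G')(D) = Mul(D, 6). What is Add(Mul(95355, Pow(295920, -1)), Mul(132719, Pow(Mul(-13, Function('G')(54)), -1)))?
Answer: Rational(-71986243, 2308176) ≈ -31.188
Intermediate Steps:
Function('G')(D) = Mul(6, D)
Add(Mul(95355, Pow(295920, -1)), Mul(132719, Pow(Mul(-13, Function('G')(54)), -1))) = Add(Mul(95355, Pow(295920, -1)), Mul(132719, Pow(Mul(-13, Mul(6, 54)), -1))) = Add(Mul(95355, Rational(1, 295920)), Mul(132719, Pow(Mul(-13, 324), -1))) = Add(Rational(2119, 6576), Mul(132719, Pow(-4212, -1))) = Add(Rational(2119, 6576), Mul(132719, Rational(-1, 4212))) = Add(Rational(2119, 6576), Rational(-132719, 4212)) = Rational(-71986243, 2308176)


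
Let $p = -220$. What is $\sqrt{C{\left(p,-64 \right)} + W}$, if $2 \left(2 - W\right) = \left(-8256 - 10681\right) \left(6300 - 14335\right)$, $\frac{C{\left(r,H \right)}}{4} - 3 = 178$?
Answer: $\frac{83 i \sqrt{44174}}{2} \approx 8722.3 i$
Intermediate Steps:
$C{\left(r,H \right)} = 724$ ($C{\left(r,H \right)} = 12 + 4 \cdot 178 = 12 + 712 = 724$)
$W = - \frac{152158791}{2}$ ($W = 2 - \frac{\left(-8256 - 10681\right) \left(6300 - 14335\right)}{2} = 2 - \frac{\left(-18937\right) \left(-8035\right)}{2} = 2 - \frac{152158795}{2} = - \frac{152158791}{2} \approx -7.6079 \cdot 10^{7}$)
$\sqrt{C{\left(p,-64 \right)} + W} = \sqrt{724 - \frac{152158791}{2}} = \sqrt{- \frac{152157343}{2}} = \frac{83 i \sqrt{44174}}{2}$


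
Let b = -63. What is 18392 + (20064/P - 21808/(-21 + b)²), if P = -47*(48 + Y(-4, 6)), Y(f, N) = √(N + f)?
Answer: 438487750997/23856777 + 10032*√2/54097 ≈ 18380.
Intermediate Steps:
P = -2256 - 47*√2 (P = -47*(48 + √(6 - 4)) = -47*(48 + √2) = -2256 - 47*√2 ≈ -2322.5)
18392 + (20064/P - 21808/(-21 + b)²) = 18392 + (20064/(-2256 - 47*√2) - 21808/(-21 - 63)²) = 18392 + (20064/(-2256 - 47*√2) - 21808/((-84)²)) = 18392 + (20064/(-2256 - 47*√2) - 21808/7056) = 18392 + (20064/(-2256 - 47*√2) - 21808*1/7056) = 18392 + (20064/(-2256 - 47*√2) - 1363/441) = 18392 + (-1363/441 + 20064/(-2256 - 47*√2)) = 8109509/441 + 20064/(-2256 - 47*√2)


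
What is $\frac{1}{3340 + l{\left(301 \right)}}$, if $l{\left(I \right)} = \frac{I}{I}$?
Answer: $\frac{1}{3341} \approx 0.00029931$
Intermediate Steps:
$l{\left(I \right)} = 1$
$\frac{1}{3340 + l{\left(301 \right)}} = \frac{1}{3340 + 1} = \frac{1}{3341}$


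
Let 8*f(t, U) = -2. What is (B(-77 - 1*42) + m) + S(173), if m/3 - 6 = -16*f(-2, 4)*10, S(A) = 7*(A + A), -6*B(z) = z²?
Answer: 1199/6 ≈ 199.83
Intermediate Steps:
f(t, U) = -¼ (f(t, U) = (⅛)*(-2) = -¼)
B(z) = -z²/6
S(A) = 14*A (S(A) = 7*(2*A) = 14*A)
m = 138 (m = 18 + 3*(-16*(-¼)*10) = 18 + 3*(4*10) = 18 + 3*40 = 18 + 120 = 138)
(B(-77 - 1*42) + m) + S(173) = (-(-77 - 1*42)²/6 + 138) + 14*173 = (-(-77 - 42)²/6 + 138) + 2422 = (-⅙*(-119)² + 138) + 2422 = (-⅙*14161 + 138) + 2422 = (-14161/6 + 138) + 2422 = -13333/6 + 2422 = 1199/6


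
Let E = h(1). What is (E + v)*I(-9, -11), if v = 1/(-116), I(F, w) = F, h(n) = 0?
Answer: 9/116 ≈ 0.077586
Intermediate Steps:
E = 0
v = -1/116 ≈ -0.0086207
(E + v)*I(-9, -11) = (0 - 1/116)*(-9) = -1/116*(-9) = 9/116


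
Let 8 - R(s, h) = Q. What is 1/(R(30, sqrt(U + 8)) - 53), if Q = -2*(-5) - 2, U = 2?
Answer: -1/53 ≈ -0.018868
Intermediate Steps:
Q = 8 (Q = 10 - 2 = 8)
R(s, h) = 0 (R(s, h) = 8 - 1*8 = 8 - 8 = 0)
1/(R(30, sqrt(U + 8)) - 53) = 1/(0 - 53) = 1/(-53) = -1/53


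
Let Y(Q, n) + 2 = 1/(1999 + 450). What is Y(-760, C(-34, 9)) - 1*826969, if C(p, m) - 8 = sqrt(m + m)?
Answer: -2025251978/2449 ≈ -8.2697e+5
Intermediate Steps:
C(p, m) = 8 + sqrt(2)*sqrt(m) (C(p, m) = 8 + sqrt(m + m) = 8 + sqrt(2*m) = 8 + sqrt(2)*sqrt(m))
Y(Q, n) = -4897/2449 (Y(Q, n) = -2 + 1/(1999 + 450) = -2 + 1/2449 = -4897/2449)
Y(-760, C(-34, 9)) - 1*826969 = -4897/2449 - 1*826969 = -4897/2449 - 826969 = -2025251978/2449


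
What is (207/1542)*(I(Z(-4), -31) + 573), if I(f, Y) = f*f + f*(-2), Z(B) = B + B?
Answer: 45057/514 ≈ 87.660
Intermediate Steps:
Z(B) = 2*B
I(f, Y) = f**2 - 2*f
(207/1542)*(I(Z(-4), -31) + 573) = (207/1542)*((2*(-4))*(-2 + 2*(-4)) + 573) = (207*(1/1542))*(-8*(-2 - 8) + 573) = 69*(-8*(-10) + 573)/514 = 69*(80 + 573)/514 = (69/514)*653 = 45057/514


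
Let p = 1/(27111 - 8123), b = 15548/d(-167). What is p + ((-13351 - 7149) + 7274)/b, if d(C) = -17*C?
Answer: -178243266771/73806356 ≈ -2415.0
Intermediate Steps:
b = 15548/2839 (b = 15548/((-17*(-167))) = 15548/2839 ≈ 5.4766)
p = 1/18988 ≈ 5.2665e-5
p + ((-13351 - 7149) + 7274)/b = 1/18988 + ((-13351 - 7149) + 7274)/(15548/2839) = 1/18988 + (-20500 + 7274)*(2839/15548) = 1/18988 - 13226*2839/15548 = 1/18988 - 18774307/7774 = -178243266771/73806356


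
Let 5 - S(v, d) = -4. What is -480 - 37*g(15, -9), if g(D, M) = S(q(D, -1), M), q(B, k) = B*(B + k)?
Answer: -813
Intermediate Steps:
S(v, d) = 9 (S(v, d) = 5 - 1*(-4) = 5 + 4 = 9)
g(D, M) = 9
-480 - 37*g(15, -9) = -480 - 37*9 = -480 - 333 = -813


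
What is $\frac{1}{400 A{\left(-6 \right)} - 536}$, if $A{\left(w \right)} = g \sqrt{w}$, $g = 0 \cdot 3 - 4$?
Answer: $\frac{i}{8 \left(- 67 i + 200 \sqrt{6}\right)} \approx -3.4255 \cdot 10^{-5} + 0.00025047 i$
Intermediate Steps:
$g = -4$ ($g = 0 - 4 = -4$)
$A{\left(w \right)} = - 4 \sqrt{w}$
$\frac{1}{400 A{\left(-6 \right)} - 536} = \frac{1}{400 \left(- 4 \sqrt{-6}\right) - 536} = \frac{1}{400 \left(- 4 i \sqrt{6}\right) + \left(-599 + 63\right)} = \frac{1}{400 \left(- 4 i \sqrt{6}\right) - 536} = \frac{1}{- 1600 i \sqrt{6} - 536} = \frac{1}{-536 - 1600 i \sqrt{6}}$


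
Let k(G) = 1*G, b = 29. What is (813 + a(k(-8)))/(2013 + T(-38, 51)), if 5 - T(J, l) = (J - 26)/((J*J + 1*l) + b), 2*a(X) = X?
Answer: 308229/768874 ≈ 0.40088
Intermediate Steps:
k(G) = G
a(X) = X/2
T(J, l) = 5 - (-26 + J)/(29 + l + J**2) (T(J, l) = 5 - (J - 26)/((J*J + 1*l) + 29) = 5 - (-26 + J)/((J**2 + l) + 29) = 5 - (-26 + J)/((l + J**2) + 29) = 5 - (-26 + J)/(29 + l + J**2))
(813 + a(k(-8)))/(2013 + T(-38, 51)) = (813 + (1/2)*(-8))/(2013 + (171 - 1*(-38) + 5*51 + 5*(-38)**2)/(29 + 51 + (-38)**2)) = (813 - 4)/(2013 + (171 + 38 + 255 + 5*1444)/(29 + 51 + 1444)) = 809/(2013 + (171 + 38 + 255 + 7220)/1524) = 809/(2013 + (1/1524)*7684) = 809/(2013 + 1921/381) = 809/(768874/381) = 809*(381/768874) = 308229/768874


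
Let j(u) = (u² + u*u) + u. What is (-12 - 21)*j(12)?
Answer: -9900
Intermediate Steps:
j(u) = u + 2*u² (j(u) = (u² + u²) + u = 2*u² + u = u + 2*u²)
(-12 - 21)*j(12) = (-12 - 21)*(12*(1 + 2*12)) = -396*(1 + 24) = -396*25 = -33*300 = -9900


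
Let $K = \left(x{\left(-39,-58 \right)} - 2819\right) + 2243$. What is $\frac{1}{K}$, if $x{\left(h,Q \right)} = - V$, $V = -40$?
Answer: $- \frac{1}{536} \approx -0.0018657$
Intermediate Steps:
$x{\left(h,Q \right)} = 40$ ($x{\left(h,Q \right)} = \left(-1\right) \left(-40\right) = 40$)
$K = -536$ ($K = \left(40 - 2819\right) + 2243 = -2779 + 2243 = -536$)
$\frac{1}{K} = \frac{1}{-536} = - \frac{1}{536}$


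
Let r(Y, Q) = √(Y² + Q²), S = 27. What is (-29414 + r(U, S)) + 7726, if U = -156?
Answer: -21688 + 3*√2785 ≈ -21530.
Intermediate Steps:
r(Y, Q) = √(Q² + Y²)
(-29414 + r(U, S)) + 7726 = (-29414 + √(27² + (-156)²)) + 7726 = (-29414 + √(729 + 24336)) + 7726 = (-29414 + √25065) + 7726 = (-29414 + 3*√2785) + 7726 = -21688 + 3*√2785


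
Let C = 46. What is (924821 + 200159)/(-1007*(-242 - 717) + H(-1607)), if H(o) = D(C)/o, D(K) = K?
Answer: 361568572/310380149 ≈ 1.1649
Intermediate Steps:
H(o) = 46/o
(924821 + 200159)/(-1007*(-242 - 717) + H(-1607)) = (924821 + 200159)/(-1007*(-242 - 717) + 46/(-1607)) = 1124980/(-1007*(-959) + 46*(-1/1607)) = 1124980/(965713 - 46/1607) = 1124980/(1551900745/1607) = 1124980*(1607/1551900745) = 361568572/310380149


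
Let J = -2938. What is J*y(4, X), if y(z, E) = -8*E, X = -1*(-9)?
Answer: 211536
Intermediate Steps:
X = 9
J*y(4, X) = -(-23504)*9 = -2938*(-72) = 211536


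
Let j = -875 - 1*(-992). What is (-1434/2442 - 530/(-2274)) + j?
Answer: 53978915/462759 ≈ 116.65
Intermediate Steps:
j = 117 (j = -875 + 992 = 117)
(-1434/2442 - 530/(-2274)) + j = (-1434/2442 - 530/(-2274)) + 117 = (-1434*1/2442 - 530*(-1/2274)) + 117 = (-239/407 + 265/1137) + 117 = -163888/462759 + 117 = 53978915/462759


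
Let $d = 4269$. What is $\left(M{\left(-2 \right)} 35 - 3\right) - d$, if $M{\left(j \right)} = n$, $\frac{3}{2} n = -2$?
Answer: $- \frac{12956}{3} \approx -4318.7$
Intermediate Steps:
$n = - \frac{4}{3}$ ($n = \frac{2}{3} \left(-2\right) = - \frac{4}{3} \approx -1.3333$)
$M{\left(j \right)} = - \frac{4}{3}$
$\left(M{\left(-2 \right)} 35 - 3\right) - d = \left(\left(- \frac{4}{3}\right) 35 - 3\right) - 4269 = \left(- \frac{140}{3} - 3\right) - 4269 = - \frac{149}{3} - 4269 = - \frac{12956}{3}$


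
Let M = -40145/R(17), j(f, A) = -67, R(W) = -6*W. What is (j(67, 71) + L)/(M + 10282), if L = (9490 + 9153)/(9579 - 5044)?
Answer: -29090604/4938202315 ≈ -0.0058909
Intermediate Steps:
M = 40145/102 (M = -40145/((-6*17)) = -40145/(-102) = -40145*(-1/102) = 40145/102 ≈ 393.58)
L = 18643/4535 ≈ 4.1109
(j(67, 71) + L)/(M + 10282) = (-67 + 18643/4535)/(40145/102 + 10282) = -285202/(4535*1088909/102) = -285202/4535*102/1088909 = -29090604/4938202315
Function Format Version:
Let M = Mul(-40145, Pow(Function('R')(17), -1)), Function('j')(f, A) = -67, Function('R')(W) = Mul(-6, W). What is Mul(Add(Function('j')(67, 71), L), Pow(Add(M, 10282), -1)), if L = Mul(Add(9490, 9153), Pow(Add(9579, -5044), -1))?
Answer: Rational(-29090604, 4938202315) ≈ -0.0058909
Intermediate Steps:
M = Rational(40145, 102) (M = Mul(-40145, Pow(Mul(-6, 17), -1)) = Mul(-40145, Pow(-102, -1)) = Mul(-40145, Rational(-1, 102)) = Rational(40145, 102) ≈ 393.58)
L = Rational(18643, 4535) (L = Mul(18643, Pow(4535, -1)) = Mul(18643, Rational(1, 4535)) = Rational(18643, 4535) ≈ 4.1109)
Mul(Add(Function('j')(67, 71), L), Pow(Add(M, 10282), -1)) = Mul(Add(-67, Rational(18643, 4535)), Pow(Add(Rational(40145, 102), 10282), -1)) = Mul(Rational(-285202, 4535), Pow(Rational(1088909, 102), -1)) = Mul(Rational(-285202, 4535), Rational(102, 1088909)) = Rational(-29090604, 4938202315)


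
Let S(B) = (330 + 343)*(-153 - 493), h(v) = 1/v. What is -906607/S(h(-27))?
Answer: 906607/434758 ≈ 2.0853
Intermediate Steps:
S(B) = -434758 (S(B) = 673*(-646) = -434758)
-906607/S(h(-27)) = -906607/(-434758) = -906607*(-1/434758) = 906607/434758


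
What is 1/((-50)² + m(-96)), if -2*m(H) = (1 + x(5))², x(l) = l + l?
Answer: 2/4879 ≈ 0.00040992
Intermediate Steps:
x(l) = 2*l
m(H) = -121/2 (m(H) = -(1 + 2*5)²/2 = -(1 + 10)²/2 = -½*11² = -½*121 = -121/2)
1/((-50)² + m(-96)) = 1/((-50)² - 121/2) = 1/(2500 - 121/2) = 1/(4879/2) = 2/4879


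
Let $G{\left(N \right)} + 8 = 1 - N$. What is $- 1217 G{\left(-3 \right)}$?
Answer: $4868$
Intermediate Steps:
$G{\left(N \right)} = -7 - N$ ($G{\left(N \right)} = -8 - \left(-1 + N\right) = -7 - N$)
$- 1217 G{\left(-3 \right)} = - 1217 \left(-7 - -3\right) = - 1217 \left(-7 + 3\right) = \left(-1217\right) \left(-4\right) = 4868$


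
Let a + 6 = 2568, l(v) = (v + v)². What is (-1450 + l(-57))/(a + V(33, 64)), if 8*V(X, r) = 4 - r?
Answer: 23092/5109 ≈ 4.5199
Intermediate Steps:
V(X, r) = ½ - r/8 (V(X, r) = (4 - r)/8 = ½ - r/8)
l(v) = 4*v² (l(v) = (2*v)² = 4*v²)
a = 2562 (a = -6 + 2568 = 2562)
(-1450 + l(-57))/(a + V(33, 64)) = (-1450 + 4*(-57)²)/(2562 + (½ - ⅛*64)) = (-1450 + 4*3249)/(2562 + (½ - 8)) = (-1450 + 12996)/(2562 - 15/2) = 11546/(5109/2) = 11546*(2/5109) = 23092/5109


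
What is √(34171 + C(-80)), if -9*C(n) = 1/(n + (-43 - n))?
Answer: √568639654/129 ≈ 184.85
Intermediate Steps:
C(n) = 1/387 (C(n) = -1/(9*(n + (-43 - n))) = -⅑/(-43) = -⅑*(-1/43) = 1/387)
√(34171 + C(-80)) = √(34171 + 1/387) = √(13224178/387) = √568639654/129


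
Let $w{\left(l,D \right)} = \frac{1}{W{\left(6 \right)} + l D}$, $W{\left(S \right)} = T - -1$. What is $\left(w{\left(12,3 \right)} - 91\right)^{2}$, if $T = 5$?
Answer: $\frac{14600041}{1764} \approx 8276.7$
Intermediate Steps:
$W{\left(S \right)} = 6$ ($W{\left(S \right)} = 5 - -1 = 5 + 1 = 6$)
$w{\left(l,D \right)} = \frac{1}{6 + D l}$ ($w{\left(l,D \right)} = \frac{1}{6 + l D} = \frac{1}{6 + D l}$)
$\left(w{\left(12,3 \right)} - 91\right)^{2} = \left(\frac{1}{6 + 3 \cdot 12} - 91\right)^{2} = \left(\frac{1}{6 + 36} - 91\right)^{2} = \left(\frac{1}{42} - 91\right)^{2} = \left(- \frac{3821}{42}\right)^{2} = \frac{14600041}{1764}$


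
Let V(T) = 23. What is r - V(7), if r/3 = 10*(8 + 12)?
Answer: 577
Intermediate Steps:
r = 600 (r = 3*(10*(8 + 12)) = 3*(10*20) = 3*200 = 600)
r - V(7) = 600 - 1*23 = 600 - 23 = 577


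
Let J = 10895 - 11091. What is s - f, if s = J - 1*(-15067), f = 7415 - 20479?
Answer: 27935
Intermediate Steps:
f = -13064
J = -196
s = 14871 (s = -196 - 1*(-15067) = -196 + 15067 = 14871)
s - f = 14871 - 1*(-13064) = 14871 + 13064 = 27935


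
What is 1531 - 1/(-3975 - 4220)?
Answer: 12546546/8195 ≈ 1531.0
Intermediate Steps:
1531 - 1/(-3975 - 4220) = 1531 - 1/(-8195) = 1531 - 1*(-1/8195) = 1531 + 1/8195 = 12546546/8195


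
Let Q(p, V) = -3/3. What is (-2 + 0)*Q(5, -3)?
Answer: 2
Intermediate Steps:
Q(p, V) = -1 (Q(p, V) = -3*⅓ = -1)
(-2 + 0)*Q(5, -3) = (-2 + 0)*(-1) = -2*(-1) = 2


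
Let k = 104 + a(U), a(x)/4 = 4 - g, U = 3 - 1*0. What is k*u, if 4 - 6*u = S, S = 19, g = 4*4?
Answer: -140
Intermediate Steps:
g = 16
U = 3 (U = 3 + 0 = 3)
u = -5/2 (u = ⅔ - ⅙*19 = ⅔ - 19/6 = -5/2 ≈ -2.5000)
a(x) = -48 (a(x) = 4*(4 - 1*16) = 4*(4 - 16) = 4*(-12) = -48)
k = 56 (k = 104 - 48 = 56)
k*u = 56*(-5/2) = -140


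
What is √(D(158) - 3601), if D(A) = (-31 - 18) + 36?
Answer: I*√3614 ≈ 60.117*I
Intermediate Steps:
D(A) = -13 (D(A) = -49 + 36 = -13)
√(D(158) - 3601) = √(-13 - 3601) = √(-3614) = I*√3614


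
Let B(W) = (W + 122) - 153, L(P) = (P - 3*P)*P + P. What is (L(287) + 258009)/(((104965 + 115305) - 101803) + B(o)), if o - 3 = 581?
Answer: 46779/59510 ≈ 0.78607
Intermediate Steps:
o = 584 (o = 3 + 581 = 584)
L(P) = P - 2*P² (L(P) = (-2*P)*P + P = -2*P² + P = P - 2*P²)
B(W) = -31 + W (B(W) = (122 + W) - 153 = -31 + W)
(L(287) + 258009)/(((104965 + 115305) - 101803) + B(o)) = (287*(1 - 2*287) + 258009)/(((104965 + 115305) - 101803) + (-31 + 584)) = (287*(1 - 574) + 258009)/((220270 - 101803) + 553) = (287*(-573) + 258009)/(118467 + 553) = (-164451 + 258009)/119020 = 93558*(1/119020) = 46779/59510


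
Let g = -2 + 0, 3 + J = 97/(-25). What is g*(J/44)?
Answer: 86/275 ≈ 0.31273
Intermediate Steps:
J = -172/25 (J = -3 + 97/(-25) = -3 + 97*(-1/25) = -3 - 97/25 = -172/25 ≈ -6.8800)
g = -2
g*(J/44) = -(-344)/(25*44) = -2*(-43/275) = 86/275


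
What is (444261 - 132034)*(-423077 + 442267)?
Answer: 5991636130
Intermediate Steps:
(444261 - 132034)*(-423077 + 442267) = 312227*19190 = 5991636130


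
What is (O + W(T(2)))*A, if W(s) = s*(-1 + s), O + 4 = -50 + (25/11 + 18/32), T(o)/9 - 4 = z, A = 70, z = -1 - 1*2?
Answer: 128345/88 ≈ 1458.5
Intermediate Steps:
z = -3 (z = -1 - 2 = -3)
T(o) = 9 (T(o) = 36 + 9*(-3) = 36 - 27 = 9)
O = -9005/176 (O = -4 + (-50 + (25/11 + 18/32)) = -4 + (-50 + (25*(1/11) + 18*(1/32))) = -4 + (-50 + (25/11 + 9/16)) = -4 + (-50 + 499/176) = -4 - 8301/176 = -9005/176 ≈ -51.165)
(O + W(T(2)))*A = (-9005/176 + 9*(-1 + 9))*70 = (-9005/176 + 9*8)*70 = (-9005/176 + 72)*70 = (3667/176)*70 = 128345/88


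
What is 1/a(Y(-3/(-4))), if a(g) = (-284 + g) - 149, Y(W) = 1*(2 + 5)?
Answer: -1/426 ≈ -0.0023474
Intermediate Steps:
Y(W) = 7 (Y(W) = 1*7 = 7)
a(g) = -433 + g
1/a(Y(-3/(-4))) = 1/(-433 + 7) = 1/(-426) = -1/426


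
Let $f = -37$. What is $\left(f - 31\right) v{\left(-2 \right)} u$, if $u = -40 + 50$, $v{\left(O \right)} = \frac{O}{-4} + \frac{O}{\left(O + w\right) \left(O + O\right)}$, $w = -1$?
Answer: $- \frac{680}{3} \approx -226.67$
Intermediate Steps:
$v{\left(O \right)} = \frac{1}{2 \left(-1 + O\right)} - \frac{O}{4}$ ($v{\left(O \right)} = \frac{O}{-4} + \frac{O}{\left(O - 1\right) \left(O + O\right)} = O \left(- \frac{1}{4}\right) + \frac{O}{\left(-1 + O\right) 2 O} = - \frac{O}{4} + \frac{O}{2 O \left(-1 + O\right)} = - \frac{O}{4} + O \frac{1}{2 O \left(-1 + O\right)} = - \frac{O}{4} + \frac{1}{2 \left(-1 + O\right)} = \frac{1}{2 \left(-1 + O\right)} - \frac{O}{4}$)
$u = 10$
$\left(f - 31\right) v{\left(-2 \right)} u = \left(-37 - 31\right) \frac{2 - 2 - \left(-2\right)^{2}}{4 \left(-1 - 2\right)} 10 = \left(-37 - 31\right) \frac{2 - 2 - 4}{4 \left(-3\right)} 10 = - 68 \cdot \frac{1}{4} \left(- \frac{1}{3}\right) \left(2 - 2 - 4\right) 10 = - 68 \cdot \frac{1}{4} \left(- \frac{1}{3}\right) \left(-4\right) 10 = \left(-68\right) \frac{1}{3} \cdot 10 = \left(- \frac{68}{3}\right) 10 = - \frac{680}{3}$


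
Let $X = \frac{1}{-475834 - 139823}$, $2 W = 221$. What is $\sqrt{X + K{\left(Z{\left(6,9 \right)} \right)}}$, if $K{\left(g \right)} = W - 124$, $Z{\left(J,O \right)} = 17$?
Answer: $\frac{i \sqrt{20467813711674}}{1231314} \approx 3.6742 i$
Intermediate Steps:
$W = \frac{221}{2}$ ($W = \frac{1}{2} \cdot 221 = \frac{221}{2} \approx 110.5$)
$K{\left(g \right)} = - \frac{27}{2}$ ($K{\left(g \right)} = \frac{221}{2} - 124 = - \frac{27}{2}$)
$X = - \frac{1}{615657}$ ($X = \frac{1}{-615657} = - \frac{1}{615657} \approx -1.6243 \cdot 10^{-6}$)
$\sqrt{X + K{\left(Z{\left(6,9 \right)} \right)}} = \sqrt{- \frac{1}{615657} - \frac{27}{2}} = \sqrt{- \frac{16622741}{1231314}} = \frac{i \sqrt{20467813711674}}{1231314}$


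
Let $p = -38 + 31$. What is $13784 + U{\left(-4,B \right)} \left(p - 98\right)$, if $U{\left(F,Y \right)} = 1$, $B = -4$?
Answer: $13679$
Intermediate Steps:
$p = -7$
$13784 + U{\left(-4,B \right)} \left(p - 98\right) = 13784 + 1 \left(-7 - 98\right) = 13784 + 1 \left(-105\right) = 13784 - 105 = 13679$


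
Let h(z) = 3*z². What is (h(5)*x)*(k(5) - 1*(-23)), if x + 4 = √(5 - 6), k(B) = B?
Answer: -8400 + 2100*I ≈ -8400.0 + 2100.0*I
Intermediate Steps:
x = -4 + I (x = -4 + √(5 - 6) = -4 + √(-1) = -4 + I ≈ -4.0 + 1.0*I)
(h(5)*x)*(k(5) - 1*(-23)) = ((3*5²)*(-4 + I))*(5 - 1*(-23)) = ((3*25)*(-4 + I))*(5 + 23) = (75*(-4 + I))*28 = (-300 + 75*I)*28 = -8400 + 2100*I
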